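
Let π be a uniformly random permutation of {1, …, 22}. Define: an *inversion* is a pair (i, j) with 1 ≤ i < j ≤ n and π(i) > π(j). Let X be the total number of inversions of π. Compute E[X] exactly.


Write X = Σ X_I over the C(22, 2) = 231 pairs i < j, with X_I the indicator of one inversion.
There are 231 indicators.
For each fixed pair i < j, the values π(i) and π(j) are two distinct elements of {1, …, 22} in uniformly random order; by symmetry P[π(i) > π(j)] = 1/2.
By linearity: E[X] = 231 · (1/2) = C(22, 2) · (1/2) = 231/2 = 231/2 ≈ 115.500.

E[X] = 231/2 = 115.500.


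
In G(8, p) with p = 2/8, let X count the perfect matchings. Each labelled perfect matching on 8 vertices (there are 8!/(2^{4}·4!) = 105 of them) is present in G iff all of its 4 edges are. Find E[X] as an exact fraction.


K_8 has 8!/(2^{4}·4!) = 105 labelled perfect matchings.
For each such perfect matching H, let X_H = 1 if all 4 edges of H are present in G. Then P[X_H = 1] = p^{4} = (1/4)^{4} = 1/256.
Summing the indicators: E[X] = Σ_H E[X_H] = 105 · p^{4} = 105 · 1/256 = 105/256.
Numerically: E[X] ≈ 0.4102.

E[X] = 105 · (1/4)^{4} = 105/256 ≈ 0.4102.


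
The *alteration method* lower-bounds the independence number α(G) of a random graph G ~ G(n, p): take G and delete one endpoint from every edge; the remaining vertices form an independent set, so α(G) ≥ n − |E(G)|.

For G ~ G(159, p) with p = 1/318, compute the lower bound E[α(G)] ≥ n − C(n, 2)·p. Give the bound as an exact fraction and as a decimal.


E[|E(G)|] = C(159, 2)·p = 12561 · (1/318) = 79/2.
E[α(G)] ≥ n − E[|E(G)|] = 159 − 79/2 = 239/2.
Numerically: ≈ 119.5000.
(This is only a lower bound; the true E[α(G)] may be larger.)

E[α(G)] ≥ 239/2 ≈ 119.5000.


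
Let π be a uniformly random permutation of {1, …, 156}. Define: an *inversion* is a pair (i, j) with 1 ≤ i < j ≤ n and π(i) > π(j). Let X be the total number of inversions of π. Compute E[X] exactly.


Write X = Σ X_I over the C(156, 2) = 12090 pairs i < j, with X_I the indicator of one inversion.
There are 12090 indicators.
For each fixed pair i < j, the values π(i) and π(j) are two distinct elements of {1, …, 156} in uniformly random order; by symmetry P[π(i) > π(j)] = 1/2.
By linearity: E[X] = 12090 · (1/2) = C(156, 2) · (1/2) = 12090/2 = 6045 ≈ 6045.000.

E[X] = 6045 = 6045.000.


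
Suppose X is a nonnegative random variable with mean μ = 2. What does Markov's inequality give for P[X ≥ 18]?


μ = E[X] = 2, a = 18.
Markov: P[X ≥ 18] ≤ μ/a = (2)/18 = 1/9.
Numerically: ≈ 0.1111.
(Since a = 18 > μ = 2.0000, the bound 1/9 is < 1 and informative.)

P[X ≥ 18] ≤ 1/9 ≈ 0.1111.


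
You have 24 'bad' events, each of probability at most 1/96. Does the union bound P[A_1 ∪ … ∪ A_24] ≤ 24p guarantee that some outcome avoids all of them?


Union bound: P[∪_{i=1}^{24} A_i] ≤ Σ_i P[A_i] ≤ 24·p = 24·(1/96) = 1/4.
Numerically: 1/4 ≈ 0.250000.
Is 1/4 < 1? YES.
Since P[∪ A_i] ≤ 1/4 < 1, the complement has P[∩ A_i^c] ≥ 1 − 1/4 = 3/4 > 0, so some outcome avoids every A_i.

24·p = 1/4 ≈ 0.250000; existence CERTIFIED by the union bound.


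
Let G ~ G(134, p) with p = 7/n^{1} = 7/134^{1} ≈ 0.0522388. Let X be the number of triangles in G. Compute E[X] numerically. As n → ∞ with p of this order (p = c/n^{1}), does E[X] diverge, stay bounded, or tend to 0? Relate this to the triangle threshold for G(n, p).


Number of potential triangles: C(134, 3) = 392084.
Each occurs with probability p³ ≈ (0.0522388)³ ≈ 1.42554104e-04.
By linearity: E[X] = C(134, 3)·p³ ≈ 392084 · 1.42554104e-04 ≈ 55.893183.
Here α = 1, so p = 7/n is exactly at the triangle threshold p ~ 1/n. Asymptotically E[X] → c³/6 = 7³/6 = 343/6 ≈ 57.166667, a bounded constant. In this regime the triangle count is asymptotically Poisson(c³/6).

E[X] ≈ 55.893183; in regime p = Θ(1/n^{1}) E[X] stays bounded (at the triangle threshold p ~ 1/n).


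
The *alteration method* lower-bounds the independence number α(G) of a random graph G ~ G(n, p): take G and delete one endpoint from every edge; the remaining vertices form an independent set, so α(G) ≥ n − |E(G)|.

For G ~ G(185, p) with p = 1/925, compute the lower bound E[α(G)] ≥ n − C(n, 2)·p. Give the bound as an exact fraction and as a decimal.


E[|E(G)|] = C(185, 2)·p = 17020 · (1/925) = 92/5.
E[α(G)] ≥ n − E[|E(G)|] = 185 − 92/5 = 833/5.
Numerically: ≈ 166.600.
(This is only a lower bound; the true E[α(G)] may be larger.)

E[α(G)] ≥ 833/5 ≈ 166.600.


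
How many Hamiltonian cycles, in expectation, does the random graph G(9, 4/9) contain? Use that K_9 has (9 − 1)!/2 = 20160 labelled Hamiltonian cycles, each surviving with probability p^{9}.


K_9 has (9 − 1)!/2 = 20160 labelled Hamiltonian cycles.
For each such Hamiltonian cycle H, let X_H = 1 if all 9 edges of H are present in G. Then P[X_H = 1] = p^{9} = (4/9)^{9} = 262144/387420489.
Summing the indicators: E[X] = Σ_H E[X_H] = 20160 · p^{9} = 20160 · 262144/387420489 = 587202560/43046721.
Numerically: E[X] ≈ 13.64.

E[X] = 20160 · (4/9)^{9} = 587202560/43046721 ≈ 13.64.


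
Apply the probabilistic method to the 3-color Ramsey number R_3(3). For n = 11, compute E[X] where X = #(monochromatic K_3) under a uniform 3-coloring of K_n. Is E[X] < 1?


E[X] = C(11, 3) · 3^{1 − 3} = 165 · 3^{−2} = 165/9.
As a reduced fraction: E[X] = 55/3 ≈ 18.333333.
Is E[X] < 1? NO.
Since E[X] ≥ 1, the first-moment bound is inconclusive at n = 11; it does NOT by itself certify R_3(3) > 11.

E[X] = 55/3 ≈ 18.333333; E[X] ≥ 1; first-moment method inconclusive here.


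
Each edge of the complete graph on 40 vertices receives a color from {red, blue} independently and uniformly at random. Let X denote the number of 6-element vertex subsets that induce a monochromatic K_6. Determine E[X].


Let X = Σ_S X_S over the C(40, 6) = 3838380 subsets S of size 6, where X_S = 1 if the K_6 on S is monochromatic.
For a fixed S, the K_6 on S has C(6, 2) = 15 edges. P[all 15 edges red] = (1/2)^15, and likewise for blue, so P[monochromatic] = 2·(1/2)^15 = 2^{1 − 15} = 1/16384.
By linearity: E[X] = C(40, 6) · 2^{1 − 15} = 3838380 · 1/16384 = 959595/4096.
Numerically: E[X] ≈ 234.276.

E[X] = C(40,6)·2^(1−C(6,2)) = 959595/4096 ≈ 234.276.


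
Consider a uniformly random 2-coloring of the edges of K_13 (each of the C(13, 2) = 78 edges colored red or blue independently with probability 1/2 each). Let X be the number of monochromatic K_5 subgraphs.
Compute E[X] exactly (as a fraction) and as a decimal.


Let X = Σ_S X_S over the C(13, 5) = 1287 subsets S of size 5, where X_S = 1 if the K_5 on S is monochromatic.
For a fixed S, the K_5 on S has C(5, 2) = 10 edges. P[all 10 edges red] = (1/2)^10, and likewise for blue, so P[monochromatic] = 2·(1/2)^10 = 2^{1 − 10} = 1/512.
Summing: E[X] = C(13, 5) · 2^{1 − 10} = 1287 · 1/512 = 1287/512.
Numerically: E[X] ≈ 2.514.

E[X] = C(13,5)·2^(1−C(5,2)) = 1287/512 ≈ 2.514.


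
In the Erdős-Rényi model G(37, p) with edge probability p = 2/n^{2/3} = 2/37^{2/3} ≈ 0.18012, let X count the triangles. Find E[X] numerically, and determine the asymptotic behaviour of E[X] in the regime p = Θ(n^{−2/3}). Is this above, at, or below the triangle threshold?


Number of potential triangles: C(37, 3) = 7770.
Each occurs with probability p³ ≈ (0.18012)³ ≈ 5.84368152e-03.
By linearity: E[X] = C(37, 3)·p³ ≈ 7770 · 5.84368152e-03 ≈ 45.405405.
Since α = 2/3 < 1, p = c/n^{2/3} ≫ 1/n is above the triangle threshold p ~ 1/n. Asymptotically E[X] ~ (c³/6)·n^{3(1−α)} = (2³/6)·n^{1} → ∞; triangles are abundant w.h.p.

E[X] ≈ 45.405405; in regime p = Θ(1/n^{2/3}) E[X] diverges (above the triangle threshold p ~ 1/n).


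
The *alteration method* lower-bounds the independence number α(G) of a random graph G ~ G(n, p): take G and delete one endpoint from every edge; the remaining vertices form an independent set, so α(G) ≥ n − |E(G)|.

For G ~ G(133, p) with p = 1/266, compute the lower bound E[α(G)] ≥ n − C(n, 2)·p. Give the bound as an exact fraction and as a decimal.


E[|E(G)|] = C(133, 2)·p = 8778 · (1/266) = 33.
E[α(G)] ≥ n − E[|E(G)|] = 133 − 33 = 100.
Numerically: ≈ 100.0000.
(This is only a lower bound; the true E[α(G)] may be larger.)

E[α(G)] ≥ 100 ≈ 100.0000.


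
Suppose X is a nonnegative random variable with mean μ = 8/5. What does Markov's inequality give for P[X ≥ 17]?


μ = E[X] = 8/5, a = 17.
Markov: P[X ≥ 17] ≤ μ/a = (8/5)/17 = 8/85.
Numerically: ≈ 0.09412.
(Since a = 17 > μ = 1.60000, the bound 8/85 is < 1 and informative.)

P[X ≥ 17] ≤ 8/85 ≈ 0.09412.


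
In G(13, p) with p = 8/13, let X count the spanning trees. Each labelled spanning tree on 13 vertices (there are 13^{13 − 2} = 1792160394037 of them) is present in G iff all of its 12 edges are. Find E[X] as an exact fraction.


K_13 has 13^{13 − 2} = 1792160394037 labelled spanning trees.
For each such spanning tree H, let X_H = 1 if all 12 edges of H are present in G. Then P[X_H = 1] = p^{12} = (8/13)^{12} = 68719476736/23298085122481.
Summing the indicators: E[X] = Σ_H E[X_H] = 1792160394037 · p^{12} = 1792160394037 · 68719476736/23298085122481 = 68719476736/13.
Numerically: E[X] ≈ 5.286e+09.

E[X] = 1792160394037 · (8/13)^{12} = 68719476736/13 ≈ 5.286e+09.


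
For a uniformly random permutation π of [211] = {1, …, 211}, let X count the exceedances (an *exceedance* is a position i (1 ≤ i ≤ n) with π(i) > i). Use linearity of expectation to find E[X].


Write X = Σ_{i=1}^{211} X_i, where X_i = 1_{π(i) > i}.
For each fixed i, π(i) is uniform over {1, …, 211} (marginal of a uniform permutation), so P[π(i) > i] = (n − i)/n. Summing: Σ_{i=1}^{211} (n − i)/n = (0 + 1 + … + 210)/211 = 211(211 − 1)/(2·211) = (211 − 1)/2.
Hence E[X] = Σ_{i=1}^{211} (211 − i)/211 = 105 ≈ 105.000.

E[X] = 105 = 105.000.


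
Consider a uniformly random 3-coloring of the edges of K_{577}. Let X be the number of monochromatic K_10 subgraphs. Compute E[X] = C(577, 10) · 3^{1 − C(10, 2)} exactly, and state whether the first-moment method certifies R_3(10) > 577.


E[X] = C(577, 10) · 3^{1 − 45} = 1042166760920175198880 · 3^{−44} = 1042166760920175198880/984770902183611232881.
As a reduced fraction: E[X] = 1042166760920175198880/984770902183611232881 ≈ 1.05828.
Is E[X] < 1? NO.
Since E[X] ≥ 1, the first-moment bound is inconclusive at n = 577; it does NOT by itself certify R_3(10) > 577.

E[X] = 1042166760920175198880/984770902183611232881 ≈ 1.05828; E[X] ≥ 1; first-moment method inconclusive here.


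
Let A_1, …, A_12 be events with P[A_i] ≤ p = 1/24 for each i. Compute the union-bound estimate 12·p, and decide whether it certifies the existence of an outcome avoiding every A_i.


Union bound: P[∪_{i=1}^{12} A_i] ≤ Σ_i P[A_i] ≤ 12·p = 12·(1/24) = 1/2.
Numerically: 1/2 ≈ 0.50000.
Is 1/2 < 1? YES.
Since P[∪ A_i] ≤ 1/2 < 1, the complement has P[∩ A_i^c] ≥ 1 − 1/2 = 1/2 > 0, so some outcome avoids every A_i.

12·p = 1/2 ≈ 0.50000; existence CERTIFIED by the union bound.


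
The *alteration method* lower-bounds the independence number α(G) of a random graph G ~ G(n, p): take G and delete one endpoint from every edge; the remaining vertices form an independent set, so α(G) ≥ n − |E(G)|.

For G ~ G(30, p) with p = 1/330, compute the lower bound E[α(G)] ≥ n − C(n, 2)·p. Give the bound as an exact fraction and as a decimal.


E[|E(G)|] = C(30, 2)·p = 435 · (1/330) = 29/22.
E[α(G)] ≥ n − E[|E(G)|] = 30 − 29/22 = 631/22.
Numerically: ≈ 28.6818.
(This is only a lower bound; the true E[α(G)] may be larger.)

E[α(G)] ≥ 631/22 ≈ 28.6818.


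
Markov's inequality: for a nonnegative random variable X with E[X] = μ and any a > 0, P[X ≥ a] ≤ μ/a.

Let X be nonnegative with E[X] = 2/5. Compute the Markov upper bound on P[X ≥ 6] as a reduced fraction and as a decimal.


μ = E[X] = 2/5, a = 6.
Markov: P[X ≥ 6] ≤ μ/a = (2/5)/6 = 1/15.
Numerically: ≈ 0.0667.
(Since a = 6 > μ = 0.4000, the bound 1/15 is < 1 and informative.)

P[X ≥ 6] ≤ 1/15 ≈ 0.0667.


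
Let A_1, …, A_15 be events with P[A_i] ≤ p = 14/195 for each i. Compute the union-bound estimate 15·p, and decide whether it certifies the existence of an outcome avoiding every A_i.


Union bound: P[∪_{i=1}^{15} A_i] ≤ Σ_i P[A_i] ≤ 15·p = 15·(14/195) = 14/13.
Numerically: 14/13 ≈ 1.077.
Is 14/13 < 1? NO.
Since the bound 14/13 is ≥ 1, the union bound is uninformative here; it does NOT by itself certify existence.

15·p = 14/13 ≈ 1.077; existence NOT certified by the union bound.


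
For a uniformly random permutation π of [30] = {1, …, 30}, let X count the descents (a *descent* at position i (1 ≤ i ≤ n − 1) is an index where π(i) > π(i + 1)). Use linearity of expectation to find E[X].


Write X = Σ X_I over i = 1, …, 29, with X_I the indicator of one descent.
There are 29 indicators.
For each fixed i, the pair (π(i), π(i+1)) is a uniformly random ordered pair of distinct values from {1, …, 30}; by symmetry P[π(i) > π(i+1)] = 1/2.
By linearity: E[X] = 29 · (1/2) = (30 − 1) · (1/2) = 29/2 ≈ 14.5000.

E[X] = 29/2 = 14.5000.


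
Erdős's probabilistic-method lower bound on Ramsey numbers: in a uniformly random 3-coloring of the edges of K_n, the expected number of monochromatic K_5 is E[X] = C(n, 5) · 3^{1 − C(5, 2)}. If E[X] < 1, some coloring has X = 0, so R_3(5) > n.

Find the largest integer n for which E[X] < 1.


We need C(n, 5) · 3^{1 − 10} < 1, i.e. C(n, 5) < 3^{10 − 1} = 19683.
Check values of n near the boundary:
  n = 19: C(19, 5) = 11628; 11628 < 19683? YES
  n = 20: C(20, 5) = 15504; 15504 < 19683? YES
  n = 21: C(21, 5) = 20349; 20349 < 19683? NO
  n = 22: C(22, 5) = 26334; 26334 < 19683? NO
The largest n with C(n, 5) < 19683 is n = 20 (where E[X] = 5168/6561 ≈ 0.78768). Hence R_3(5) > 20, i.e. R_3(5) ≥ 21.

Largest n = 20; hence R_3(5) > 20.


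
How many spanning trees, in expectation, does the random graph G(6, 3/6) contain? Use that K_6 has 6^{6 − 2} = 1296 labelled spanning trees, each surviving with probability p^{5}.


K_6 has 6^{6 − 2} = 1296 labelled spanning trees.
For each such spanning tree H, let X_H = 1 if all 5 edges of H are present in G. Then P[X_H = 1] = p^{5} = (1/2)^{5} = 1/32.
Summing the indicators: E[X] = Σ_H E[X_H] = 1296 · p^{5} = 1296 · 1/32 = 81/2.
Numerically: E[X] ≈ 40.5.

E[X] = 1296 · (1/2)^{5} = 81/2 ≈ 40.5.


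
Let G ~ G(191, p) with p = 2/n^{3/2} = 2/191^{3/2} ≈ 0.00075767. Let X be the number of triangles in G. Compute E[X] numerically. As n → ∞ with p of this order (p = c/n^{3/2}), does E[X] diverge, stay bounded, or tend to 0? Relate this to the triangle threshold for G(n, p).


Number of potential triangles: C(191, 3) = 1143135.
Each occurs with probability p³ ≈ (0.00075767)³ ≈ 4.3495050e-10.
By linearity: E[X] = C(191, 3)·p³ ≈ 1143135 · 4.3495050e-10 ≈ 0.00050.
Since α = 3/2 > 1, p = c/n^{3/2} = o(1/n) is below the triangle threshold p ~ 1/n. Asymptotically E[X] ~ (c³/6)·n^{3(1−α)} = (2³/6)·n^{-1.5} → 0, so by Markov's inequality G has no triangles w.h.p.

E[X] ≈ 0.00050; in regime p = Θ(1/n^{3/2}) E[X] tends to 0 (below the triangle threshold p ~ 1/n).


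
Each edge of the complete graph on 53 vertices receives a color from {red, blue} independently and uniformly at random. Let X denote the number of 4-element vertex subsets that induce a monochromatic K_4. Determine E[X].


Let X = Σ_S X_S over the C(53, 4) = 292825 subsets S of size 4, where X_S = 1 if the K_4 on S is monochromatic.
For a fixed S, the K_4 on S has C(4, 2) = 6 edges. P[all 6 edges red] = (1/2)^6, and likewise for blue, so P[monochromatic] = 2·(1/2)^6 = 2^{1 − 6} = 1/32.
Summing: E[X] = C(53, 4) · 2^{1 − 6} = 292825 · 1/32 = 292825/32.
Numerically: E[X] ≈ 9150.7812.

E[X] = C(53,4)·2^(1−C(4,2)) = 292825/32 ≈ 9150.7812.


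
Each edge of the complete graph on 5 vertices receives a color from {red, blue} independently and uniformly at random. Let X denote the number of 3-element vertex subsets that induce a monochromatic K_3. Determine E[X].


Let X = Σ_S X_S over the C(5, 3) = 10 subsets S of size 3, where X_S = 1 if the K_3 on S is monochromatic.
For a fixed S, the K_3 on S has C(3, 2) = 3 edges. P[all 3 edges red] = (1/2)^3, and likewise for blue, so P[monochromatic] = 2·(1/2)^3 = 2^{1 − 3} = 1/4.
By linearity: E[X] = C(5, 3) · 2^{1 − 3} = 10 · 1/4 = 5/2.
Numerically: E[X] ≈ 2.50000.

E[X] = C(5,3)·2^(1−C(3,2)) = 5/2 ≈ 2.50000.


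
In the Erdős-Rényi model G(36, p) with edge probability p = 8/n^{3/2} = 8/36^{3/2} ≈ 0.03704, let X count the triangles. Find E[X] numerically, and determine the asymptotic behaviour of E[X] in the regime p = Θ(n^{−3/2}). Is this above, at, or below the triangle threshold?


Number of potential triangles: C(36, 3) = 7140.
Each occurs with probability p³ ≈ (0.03704)³ ≈ 5.080526e-05.
By linearity: E[X] = C(36, 3)·p³ ≈ 7140 · 5.080526e-05 ≈ 0.3627.
Since α = 3/2 > 1, p = c/n^{3/2} = o(1/n) is below the triangle threshold p ~ 1/n. Asymptotically E[X] ~ (c³/6)·n^{3(1−α)} = (8³/6)·n^{-1.5} → 0, so by Markov's inequality G has no triangles w.h.p.

E[X] ≈ 0.3627; in regime p = Θ(1/n^{3/2}) E[X] tends to 0 (below the triangle threshold p ~ 1/n).


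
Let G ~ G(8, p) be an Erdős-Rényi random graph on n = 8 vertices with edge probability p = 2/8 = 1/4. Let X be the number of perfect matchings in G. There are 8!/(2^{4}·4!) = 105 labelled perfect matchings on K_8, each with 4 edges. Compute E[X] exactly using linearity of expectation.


K_8 has 8!/(2^{4}·4!) = 105 labelled perfect matchings.
For each such perfect matching H, let X_H = 1 if all 4 edges of H are present in G. Then P[X_H = 1] = p^{4} = (1/4)^{4} = 1/256.
Summing the indicators: E[X] = Σ_H E[X_H] = 105 · p^{4} = 105 · 1/256 = 105/256.
Numerically: E[X] ≈ 0.410156.

E[X] = 105 · (1/4)^{4} = 105/256 ≈ 0.410156.


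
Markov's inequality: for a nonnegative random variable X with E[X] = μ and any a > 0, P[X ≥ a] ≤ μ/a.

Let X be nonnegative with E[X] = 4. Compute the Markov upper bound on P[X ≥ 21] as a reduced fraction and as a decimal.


μ = E[X] = 4, a = 21.
Markov: P[X ≥ 21] ≤ μ/a = (4)/21 = 4/21.
Numerically: ≈ 0.1905.
(Since a = 21 > μ = 4.0000, the bound 4/21 is < 1 and informative.)

P[X ≥ 21] ≤ 4/21 ≈ 0.1905.


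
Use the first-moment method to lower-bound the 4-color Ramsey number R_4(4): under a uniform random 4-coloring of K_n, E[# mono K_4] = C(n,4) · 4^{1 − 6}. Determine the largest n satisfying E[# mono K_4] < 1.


We need C(n, 4) · 4^{1 − 6} < 1, i.e. C(n, 4) < 4^{6 − 1} = 1024.
Check values of n near the boundary:
  n = 10: C(10, 4) = 210; 210 < 1024? YES
  n = 11: C(11, 4) = 330; 330 < 1024? YES
  n = 12: C(12, 4) = 495; 495 < 1024? YES
  n = 13: C(13, 4) = 715; 715 < 1024? YES
  n = 14: C(14, 4) = 1001; 1001 < 1024? YES
  n = 15: C(15, 4) = 1365; 1365 < 1024? NO
The largest n with C(n, 4) < 1024 is n = 14 (where E[X] = 1001/1024 ≈ 0.97754). Hence R_4(4) > 14, i.e. R_4(4) ≥ 15.

Largest n = 14; hence R_4(4) > 14.


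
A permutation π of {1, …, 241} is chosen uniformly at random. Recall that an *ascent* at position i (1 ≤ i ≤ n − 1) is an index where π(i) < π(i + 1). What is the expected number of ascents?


Write X = Σ X_I over i = 1, …, 240, with X_I the indicator of one ascent.
There are 240 indicators.
For each fixed i, the pair (π(i), π(i+1)) is a uniformly random ordered pair of distinct values from {1, …, 241}; by symmetry P[π(i) < π(i+1)] = 1/2.
By linearity: E[X] = 240 · (1/2) = (241 − 1) · (1/2) = 120 ≈ 120.000.

E[X] = 120 = 120.000.


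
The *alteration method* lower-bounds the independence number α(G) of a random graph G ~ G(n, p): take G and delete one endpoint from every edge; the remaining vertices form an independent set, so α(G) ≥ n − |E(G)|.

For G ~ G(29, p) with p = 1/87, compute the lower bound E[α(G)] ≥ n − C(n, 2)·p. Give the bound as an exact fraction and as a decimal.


E[|E(G)|] = C(29, 2)·p = 406 · (1/87) = 14/3.
E[α(G)] ≥ n − E[|E(G)|] = 29 − 14/3 = 73/3.
Numerically: ≈ 24.33333.
(This is only a lower bound; the true E[α(G)] may be larger.)

E[α(G)] ≥ 73/3 ≈ 24.33333.


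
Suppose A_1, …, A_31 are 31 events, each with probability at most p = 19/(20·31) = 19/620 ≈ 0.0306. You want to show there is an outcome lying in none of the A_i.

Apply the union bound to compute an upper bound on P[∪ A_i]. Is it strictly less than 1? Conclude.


Union bound: P[∪_{i=1}^{31} A_i] ≤ Σ_i P[A_i] ≤ 31·p = 31·(19/620) = 19/20.
Numerically: 19/20 ≈ 0.9500.
Is 19/20 < 1? YES.
Since P[∪ A_i] ≤ 19/20 < 1, the complement has P[∩ A_i^c] ≥ 1 − 19/20 = 1/20 > 0, so some outcome avoids every A_i.

31·p = 19/20 ≈ 0.9500; existence CERTIFIED by the union bound.


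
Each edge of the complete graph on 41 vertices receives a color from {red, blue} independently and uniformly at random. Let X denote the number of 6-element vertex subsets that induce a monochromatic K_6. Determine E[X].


Let X = Σ_S X_S over the C(41, 6) = 4496388 subsets S of size 6, where X_S = 1 if the K_6 on S is monochromatic.
For a fixed S, the K_6 on S has C(6, 2) = 15 edges. P[all 15 edges red] = (1/2)^15, and likewise for blue, so P[monochromatic] = 2·(1/2)^15 = 2^{1 − 15} = 1/16384.
By linearity of expectation: E[X] = C(41, 6) · 2^{1 − 15} = 4496388 · 1/16384 = 1124097/4096.
Numerically: E[X] ≈ 274.43774.

E[X] = C(41,6)·2^(1−C(6,2)) = 1124097/4096 ≈ 274.43774.


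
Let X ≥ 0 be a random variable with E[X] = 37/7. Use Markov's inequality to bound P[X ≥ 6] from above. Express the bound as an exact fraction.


μ = E[X] = 37/7, a = 6.
Markov: P[X ≥ 6] ≤ μ/a = (37/7)/6 = 37/42.
Numerically: ≈ 0.8810.
(Since a = 6 > μ = 5.2857, the bound 37/42 is < 1 and informative.)

P[X ≥ 6] ≤ 37/42 ≈ 0.8810.


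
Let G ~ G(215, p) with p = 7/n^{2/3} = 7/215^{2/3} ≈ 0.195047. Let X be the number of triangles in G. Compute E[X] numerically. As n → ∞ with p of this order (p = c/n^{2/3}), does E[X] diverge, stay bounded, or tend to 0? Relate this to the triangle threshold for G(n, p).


Number of potential triangles: C(215, 3) = 1633355.
Each occurs with probability p³ ≈ (0.195047)³ ≈ 7.42022715e-03.
By linearity: E[X] = C(215, 3)·p³ ≈ 1633355 · 7.42022715e-03 ≈ 12119.865116.
Since α = 2/3 < 1, p = c/n^{2/3} ≫ 1/n is above the triangle threshold p ~ 1/n. Asymptotically E[X] ~ (c³/6)·n^{3(1−α)} = (7³/6)·n^{1} → ∞; triangles are abundant w.h.p.

E[X] ≈ 12119.865116; in regime p = Θ(1/n^{2/3}) E[X] diverges (above the triangle threshold p ~ 1/n).


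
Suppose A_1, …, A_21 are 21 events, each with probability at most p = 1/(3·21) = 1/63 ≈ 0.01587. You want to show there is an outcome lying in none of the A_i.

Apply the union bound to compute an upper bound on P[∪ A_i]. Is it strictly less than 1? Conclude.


Union bound: P[∪_{i=1}^{21} A_i] ≤ Σ_i P[A_i] ≤ 21·p = 21·(1/63) = 1/3.
Numerically: 1/3 ≈ 0.33333.
Is 1/3 < 1? YES.
Since P[∪ A_i] ≤ 1/3 < 1, the complement has P[∩ A_i^c] ≥ 1 − 1/3 = 2/3 > 0, so some outcome avoids every A_i.

21·p = 1/3 ≈ 0.33333; existence CERTIFIED by the union bound.


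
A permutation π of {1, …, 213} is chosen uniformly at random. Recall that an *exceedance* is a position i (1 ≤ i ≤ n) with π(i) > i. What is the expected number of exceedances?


Write X = Σ_{i=1}^{213} X_i, where X_i = 1_{π(i) > i}.
For each fixed i, π(i) is uniform over {1, …, 213} (marginal of a uniform permutation), so P[π(i) > i] = (n − i)/n. Summing: Σ_{i=1}^{213} (n − i)/n = (0 + 1 + … + 212)/213 = 213(213 − 1)/(2·213) = (213 − 1)/2.
Hence E[X] = Σ_{i=1}^{213} (213 − i)/213 = 106 ≈ 106.000000.

E[X] = 106 = 106.000000.


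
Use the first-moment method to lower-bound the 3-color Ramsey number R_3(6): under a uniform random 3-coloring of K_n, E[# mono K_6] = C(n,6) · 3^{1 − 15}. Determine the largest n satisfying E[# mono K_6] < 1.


We need C(n, 6) · 3^{1 − 15} < 1, i.e. C(n, 6) < 3^{15 − 1} = 4782969.
Check values of n near the boundary:
  n = 39: C(39, 6) = 3262623; 3262623 < 4782969? YES
  n = 40: C(40, 6) = 3838380; 3838380 < 4782969? YES
  n = 41: C(41, 6) = 4496388; 4496388 < 4782969? YES
  n = 42: C(42, 6) = 5245786; 5245786 < 4782969? NO
  n = 43: C(43, 6) = 6096454; 6096454 < 4782969? NO
The largest n with C(n, 6) < 4782969 is n = 41 (where E[X] = 1498796/1594323 ≈ 0.94008). Hence R_3(6) > 41, i.e. R_3(6) ≥ 42.

Largest n = 41; hence R_3(6) > 41.


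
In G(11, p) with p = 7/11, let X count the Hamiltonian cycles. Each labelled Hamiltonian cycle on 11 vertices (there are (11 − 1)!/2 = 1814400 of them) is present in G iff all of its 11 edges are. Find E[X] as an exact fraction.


K_11 has (11 − 1)!/2 = 1814400 labelled Hamiltonian cycles.
For each such Hamiltonian cycle H, let X_H = 1 if all 11 edges of H are present in G. Then P[X_H = 1] = p^{11} = (7/11)^{11} = 1977326743/285311670611.
By linearity of expectation: E[X] = Σ_H E[X_H] = 1814400 · p^{11} = 1814400 · 1977326743/285311670611 = 3587661642499200/285311670611.
Numerically: E[X] ≈ 12575.

E[X] = 1814400 · (7/11)^{11} = 3587661642499200/285311670611 ≈ 12575.


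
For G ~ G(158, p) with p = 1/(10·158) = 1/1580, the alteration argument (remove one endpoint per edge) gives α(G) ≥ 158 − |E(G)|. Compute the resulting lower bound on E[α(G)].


E[|E(G)|] = C(158, 2)·p = 12403 · (1/1580) = 157/20.
E[α(G)] ≥ n − E[|E(G)|] = 158 − 157/20 = 3003/20.
Numerically: ≈ 150.150.
(This is only a lower bound; the true E[α(G)] may be larger.)

E[α(G)] ≥ 3003/20 ≈ 150.150.


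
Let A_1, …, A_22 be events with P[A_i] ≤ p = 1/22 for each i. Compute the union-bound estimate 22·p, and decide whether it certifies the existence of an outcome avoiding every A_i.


Union bound: P[∪_{i=1}^{22} A_i] ≤ Σ_i P[A_i] ≤ 22·p = 22·(1/22) = 1.
Numerically: 1 ≈ 1.0000.
Is 1 < 1? NO.
Since the bound 1 is ≥ 1, the union bound is uninformative here; it does NOT by itself certify existence.

22·p = 1 ≈ 1.0000; existence NOT certified by the union bound.


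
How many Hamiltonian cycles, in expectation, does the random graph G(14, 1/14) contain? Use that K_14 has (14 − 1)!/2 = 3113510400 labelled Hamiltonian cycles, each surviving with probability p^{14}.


K_14 has (14 − 1)!/2 = 3113510400 labelled Hamiltonian cycles.
For each such Hamiltonian cycle H, let X_H = 1 if all 14 edges of H are present in G. Then P[X_H = 1] = p^{14} = (1/14)^{14} = 1/11112006825558016.
By linearity: E[X] = Σ_H E[X_H] = 3113510400 · p^{14} = 3113510400 · 1/11112006825558016 = 868725/3100448333024.
Numerically: E[X] ≈ 2.8e-07.

E[X] = 3113510400 · (1/14)^{14} = 868725/3100448333024 ≈ 2.8e-07.


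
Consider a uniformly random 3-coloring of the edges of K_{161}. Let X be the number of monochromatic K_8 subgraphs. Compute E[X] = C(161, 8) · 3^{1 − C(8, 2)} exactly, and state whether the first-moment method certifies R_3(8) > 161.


E[X] = C(161, 8) · 3^{1 − 28} = 9383313279340 · 3^{−27} = 9383313279340/7625597484987.
As a reduced fraction: E[X] = 9383313279340/7625597484987 ≈ 1.23050.
Is E[X] < 1? NO.
Since E[X] ≥ 1, the first-moment bound is inconclusive at n = 161; it does NOT by itself certify R_3(8) > 161.

E[X] = 9383313279340/7625597484987 ≈ 1.23050; E[X] ≥ 1; first-moment method inconclusive here.


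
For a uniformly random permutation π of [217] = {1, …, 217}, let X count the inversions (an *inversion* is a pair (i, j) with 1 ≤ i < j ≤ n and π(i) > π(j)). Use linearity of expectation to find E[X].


Write X = Σ X_I over the C(217, 2) = 23436 pairs i < j, with X_I the indicator of one inversion.
There are 23436 indicators.
For each fixed pair i < j, the values π(i) and π(j) are two distinct elements of {1, …, 217} in uniformly random order; by symmetry P[π(i) > π(j)] = 1/2.
By linearity: E[X] = 23436 · (1/2) = C(217, 2) · (1/2) = 23436/2 = 11718 ≈ 11718.00000.

E[X] = 11718 = 11718.00000.


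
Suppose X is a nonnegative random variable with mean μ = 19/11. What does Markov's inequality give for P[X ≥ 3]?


μ = E[X] = 19/11, a = 3.
Markov: P[X ≥ 3] ≤ μ/a = (19/11)/3 = 19/33.
Numerically: ≈ 0.57576.
(Since a = 3 > μ = 1.72727, the bound 19/33 is < 1 and informative.)

P[X ≥ 3] ≤ 19/33 ≈ 0.57576.


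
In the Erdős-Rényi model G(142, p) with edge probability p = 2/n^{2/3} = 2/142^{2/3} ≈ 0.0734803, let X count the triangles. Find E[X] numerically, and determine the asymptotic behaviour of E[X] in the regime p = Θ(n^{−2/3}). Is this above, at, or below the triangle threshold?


Number of potential triangles: C(142, 3) = 467180.
Each occurs with probability p³ ≈ (0.0734803)³ ≈ 3.96746677e-04.
By linearity: E[X] = C(142, 3)·p³ ≈ 467180 · 3.96746677e-04 ≈ 185.352113.
Since α = 2/3 < 1, p = c/n^{2/3} ≫ 1/n is above the triangle threshold p ~ 1/n. Asymptotically E[X] ~ (c³/6)·n^{3(1−α)} = (2³/6)·n^{1} → ∞; triangles are abundant w.h.p.

E[X] ≈ 185.352113; in regime p = Θ(1/n^{2/3}) E[X] diverges (above the triangle threshold p ~ 1/n).


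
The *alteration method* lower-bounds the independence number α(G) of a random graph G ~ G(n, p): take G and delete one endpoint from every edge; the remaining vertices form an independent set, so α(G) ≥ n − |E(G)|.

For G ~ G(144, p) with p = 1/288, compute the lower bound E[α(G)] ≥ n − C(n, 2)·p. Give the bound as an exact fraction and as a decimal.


E[|E(G)|] = C(144, 2)·p = 10296 · (1/288) = 143/4.
E[α(G)] ≥ n − E[|E(G)|] = 144 − 143/4 = 433/4.
Numerically: ≈ 108.2500.
(This is only a lower bound; the true E[α(G)] may be larger.)

E[α(G)] ≥ 433/4 ≈ 108.2500.


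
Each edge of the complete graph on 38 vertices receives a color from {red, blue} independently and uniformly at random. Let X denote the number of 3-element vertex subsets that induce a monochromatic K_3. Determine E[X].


Let X = Σ_S X_S over the C(38, 3) = 8436 subsets S of size 3, where X_S = 1 if the K_3 on S is monochromatic.
For a fixed S, the K_3 on S has C(3, 2) = 3 edges. P[all 3 edges red] = (1/2)^3, and likewise for blue, so P[monochromatic] = 2·(1/2)^3 = 2^{1 − 3} = 1/4.
By linearity of expectation: E[X] = C(38, 3) · 2^{1 − 3} = 8436 · 1/4 = 2109.
Numerically: E[X] ≈ 2109.0000.

E[X] = C(38,3)·2^(1−C(3,2)) = 2109 ≈ 2109.0000.


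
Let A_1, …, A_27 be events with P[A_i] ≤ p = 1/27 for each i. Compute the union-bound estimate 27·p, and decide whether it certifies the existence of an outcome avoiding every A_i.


Union bound: P[∪_{i=1}^{27} A_i] ≤ Σ_i P[A_i] ≤ 27·p = 27·(1/27) = 1.
Numerically: 1 ≈ 1.00000.
Is 1 < 1? NO.
Since the bound 1 is ≥ 1, the union bound is uninformative here; it does NOT by itself certify existence.

27·p = 1 ≈ 1.00000; existence NOT certified by the union bound.


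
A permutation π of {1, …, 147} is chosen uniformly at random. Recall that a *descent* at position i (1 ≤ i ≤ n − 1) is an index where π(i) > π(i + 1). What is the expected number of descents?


Write X = Σ X_I over i = 1, …, 146, with X_I the indicator of one descent.
There are 146 indicators.
For each fixed i, the pair (π(i), π(i+1)) is a uniformly random ordered pair of distinct values from {1, …, 147}; by symmetry P[π(i) > π(i+1)] = 1/2.
By linearity: E[X] = 146 · (1/2) = (147 − 1) · (1/2) = 73 ≈ 73.000.

E[X] = 73 = 73.000.


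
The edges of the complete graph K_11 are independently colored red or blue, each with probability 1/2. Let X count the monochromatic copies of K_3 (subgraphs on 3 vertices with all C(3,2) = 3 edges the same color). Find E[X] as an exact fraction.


Let X = Σ_S X_S over the C(11, 3) = 165 subsets S of size 3, where X_S = 1 if the K_3 on S is monochromatic.
For a fixed S, the K_3 on S has C(3, 2) = 3 edges. P[all 3 edges red] = (1/2)^3, and likewise for blue, so P[monochromatic] = 2·(1/2)^3 = 2^{1 − 3} = 1/4.
Summing: E[X] = C(11, 3) · 2^{1 − 3} = 165 · 1/4 = 165/4.
Numerically: E[X] ≈ 41.250000.

E[X] = C(11,3)·2^(1−C(3,2)) = 165/4 ≈ 41.250000.


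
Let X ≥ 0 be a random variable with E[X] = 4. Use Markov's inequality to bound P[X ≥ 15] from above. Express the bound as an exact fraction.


μ = E[X] = 4, a = 15.
Markov: P[X ≥ 15] ≤ μ/a = (4)/15 = 4/15.
Numerically: ≈ 0.26667.
(Since a = 15 > μ = 4.00000, the bound 4/15 is < 1 and informative.)

P[X ≥ 15] ≤ 4/15 ≈ 0.26667.


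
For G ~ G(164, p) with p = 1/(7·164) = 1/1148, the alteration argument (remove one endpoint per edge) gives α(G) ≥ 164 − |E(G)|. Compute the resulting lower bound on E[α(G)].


E[|E(G)|] = C(164, 2)·p = 13366 · (1/1148) = 163/14.
E[α(G)] ≥ n − E[|E(G)|] = 164 − 163/14 = 2133/14.
Numerically: ≈ 152.3571.
(This is only a lower bound; the true E[α(G)] may be larger.)

E[α(G)] ≥ 2133/14 ≈ 152.3571.


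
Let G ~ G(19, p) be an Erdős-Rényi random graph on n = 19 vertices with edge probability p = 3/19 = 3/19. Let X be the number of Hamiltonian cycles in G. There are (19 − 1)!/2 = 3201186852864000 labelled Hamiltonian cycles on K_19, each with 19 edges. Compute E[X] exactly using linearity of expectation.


K_19 has (19 − 1)!/2 = 3201186852864000 labelled Hamiltonian cycles.
For each such Hamiltonian cycle H, let X_H = 1 if all 19 edges of H are present in G. Then P[X_H = 1] = p^{19} = (3/19)^{19} = 1162261467/1978419655660313589123979.
By linearity of expectation: E[X] = Σ_H E[X_H] = 3201186852864000 · p^{19} = 3201186852864000 · 1162261467/1978419655660313589123979 = 3720616127750825791488000/1978419655660313589123979.
Numerically: E[X] ≈ 1.88.

E[X] = 3201186852864000 · (3/19)^{19} = 3720616127750825791488000/1978419655660313589123979 ≈ 1.88.


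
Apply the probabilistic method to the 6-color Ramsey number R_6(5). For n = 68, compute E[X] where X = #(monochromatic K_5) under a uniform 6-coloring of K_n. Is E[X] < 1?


E[X] = C(68, 5) · 6^{1 − 10} = 10424128 · 6^{−9} = 10424128/10077696.
As a reduced fraction: E[X] = 162877/157464 ≈ 1.0344.
Is E[X] < 1? NO.
Since E[X] ≥ 1, the first-moment bound is inconclusive at n = 68; it does NOT by itself certify R_6(5) > 68.

E[X] = 162877/157464 ≈ 1.0344; E[X] ≥ 1; first-moment method inconclusive here.


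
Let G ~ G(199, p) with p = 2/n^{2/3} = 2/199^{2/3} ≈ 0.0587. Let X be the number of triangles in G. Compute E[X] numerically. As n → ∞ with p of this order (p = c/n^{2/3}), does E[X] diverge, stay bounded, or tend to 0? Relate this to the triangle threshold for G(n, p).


Number of potential triangles: C(199, 3) = 1293699.
Each occurs with probability p³ ≈ (0.0587)³ ≈ 2.02015e-04.
By linearity: E[X] = C(199, 3)·p³ ≈ 1293699 · 2.02015e-04 ≈ 261.347.
Since α = 2/3 < 1, p = c/n^{2/3} ≫ 1/n is above the triangle threshold p ~ 1/n. Asymptotically E[X] ~ (c³/6)·n^{3(1−α)} = (2³/6)·n^{1} → ∞; triangles are abundant w.h.p.

E[X] ≈ 261.347; in regime p = Θ(1/n^{2/3}) E[X] diverges (above the triangle threshold p ~ 1/n).


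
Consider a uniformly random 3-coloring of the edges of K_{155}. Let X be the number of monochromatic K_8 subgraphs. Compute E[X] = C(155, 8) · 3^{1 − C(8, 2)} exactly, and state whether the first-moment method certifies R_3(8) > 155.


E[X] = C(155, 8) · 3^{1 − 28} = 6876747915675 · 3^{−27} = 6876747915675/7625597484987.
As a reduced fraction: E[X] = 2292249305225/2541865828329 ≈ 0.9018.
Is E[X] < 1? YES.
Since E[X] < 1, there exists a 3-coloring of K_{155} with no monochromatic K_8; hence R_3(8) > 155.

E[X] = 2292249305225/2541865828329 ≈ 0.9018; E[X] < 1, so R_3(8) > 155.


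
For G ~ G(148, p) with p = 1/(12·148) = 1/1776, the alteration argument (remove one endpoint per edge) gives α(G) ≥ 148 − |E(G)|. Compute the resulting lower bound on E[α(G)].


E[|E(G)|] = C(148, 2)·p = 10878 · (1/1776) = 49/8.
E[α(G)] ≥ n − E[|E(G)|] = 148 − 49/8 = 1135/8.
Numerically: ≈ 141.87500.
(This is only a lower bound; the true E[α(G)] may be larger.)

E[α(G)] ≥ 1135/8 ≈ 141.87500.


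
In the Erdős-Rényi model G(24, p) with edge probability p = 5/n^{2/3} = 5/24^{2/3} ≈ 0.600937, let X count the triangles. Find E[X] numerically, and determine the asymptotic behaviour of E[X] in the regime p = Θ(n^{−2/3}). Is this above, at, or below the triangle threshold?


Number of potential triangles: C(24, 3) = 2024.
Each occurs with probability p³ ≈ (0.600937)³ ≈ 2.17013889e-01.
By linearity: E[X] = C(24, 3)·p³ ≈ 2024 · 2.17013889e-01 ≈ 439.236111.
Since α = 2/3 < 1, p = c/n^{2/3} ≫ 1/n is above the triangle threshold p ~ 1/n. Asymptotically E[X] ~ (c³/6)·n^{3(1−α)} = (5³/6)·n^{1} → ∞; triangles are abundant w.h.p.

E[X] ≈ 439.236111; in regime p = Θ(1/n^{2/3}) E[X] diverges (above the triangle threshold p ~ 1/n).


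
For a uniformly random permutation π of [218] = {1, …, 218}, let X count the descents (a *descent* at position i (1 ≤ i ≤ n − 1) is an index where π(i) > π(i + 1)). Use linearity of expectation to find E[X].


Write X = Σ X_I over i = 1, …, 217, with X_I the indicator of one descent.
There are 217 indicators.
For each fixed i, the pair (π(i), π(i+1)) is a uniformly random ordered pair of distinct values from {1, …, 218}; by symmetry P[π(i) > π(i+1)] = 1/2.
By linearity: E[X] = 217 · (1/2) = (218 − 1) · (1/2) = 217/2 ≈ 108.50000.

E[X] = 217/2 = 108.50000.


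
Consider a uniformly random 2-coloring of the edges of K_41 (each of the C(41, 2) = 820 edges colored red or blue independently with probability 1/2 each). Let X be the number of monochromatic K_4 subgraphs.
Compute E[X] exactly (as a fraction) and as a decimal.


Let X = Σ_S X_S over the C(41, 4) = 101270 subsets S of size 4, where X_S = 1 if the K_4 on S is monochromatic.
For a fixed S, the K_4 on S has C(4, 2) = 6 edges. P[all 6 edges red] = (1/2)^6, and likewise for blue, so P[monochromatic] = 2·(1/2)^6 = 2^{1 − 6} = 1/32.
By linearity of expectation: E[X] = C(41, 4) · 2^{1 − 6} = 101270 · 1/32 = 50635/16.
Numerically: E[X] ≈ 3164.68750.

E[X] = C(41,4)·2^(1−C(4,2)) = 50635/16 ≈ 3164.68750.


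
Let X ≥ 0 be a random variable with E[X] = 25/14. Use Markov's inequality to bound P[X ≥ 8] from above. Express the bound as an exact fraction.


μ = E[X] = 25/14, a = 8.
Markov: P[X ≥ 8] ≤ μ/a = (25/14)/8 = 25/112.
Numerically: ≈ 0.223.
(Since a = 8 > μ = 1.786, the bound 25/112 is < 1 and informative.)

P[X ≥ 8] ≤ 25/112 ≈ 0.223.


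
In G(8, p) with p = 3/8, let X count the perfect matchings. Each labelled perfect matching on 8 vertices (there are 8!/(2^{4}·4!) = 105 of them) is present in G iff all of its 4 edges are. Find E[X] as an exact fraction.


K_8 has 8!/(2^{4}·4!) = 105 labelled perfect matchings.
For each such perfect matching H, let X_H = 1 if all 4 edges of H are present in G. Then P[X_H = 1] = p^{4} = (3/8)^{4} = 81/4096.
Summing the indicators: E[X] = Σ_H E[X_H] = 105 · p^{4} = 105 · 81/4096 = 8505/4096.
Numerically: E[X] ≈ 2.07642.

E[X] = 105 · (3/8)^{4} = 8505/4096 ≈ 2.07642.


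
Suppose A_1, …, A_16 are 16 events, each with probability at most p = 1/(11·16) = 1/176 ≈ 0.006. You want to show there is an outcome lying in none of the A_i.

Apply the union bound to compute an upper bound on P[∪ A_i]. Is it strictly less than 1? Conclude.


Union bound: P[∪_{i=1}^{16} A_i] ≤ Σ_i P[A_i] ≤ 16·p = 16·(1/176) = 1/11.
Numerically: 1/11 ≈ 0.091.
Is 1/11 < 1? YES.
Since P[∪ A_i] ≤ 1/11 < 1, the complement has P[∩ A_i^c] ≥ 1 − 1/11 = 10/11 > 0, so some outcome avoids every A_i.

16·p = 1/11 ≈ 0.091; existence CERTIFIED by the union bound.


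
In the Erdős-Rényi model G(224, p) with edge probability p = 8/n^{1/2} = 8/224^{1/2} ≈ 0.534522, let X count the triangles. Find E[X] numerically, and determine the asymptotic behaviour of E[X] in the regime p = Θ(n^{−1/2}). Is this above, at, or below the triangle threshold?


Number of potential triangles: C(224, 3) = 1848224.
Each occurs with probability p³ ≈ (0.534522)³ ≈ 1.52720710e-01.
By linearity: E[X] = C(224, 3)·p³ ≈ 1848224 · 1.52720710e-01 ≈ 282262.080898.
Since α = 1/2 < 1, p = c/n^{1/2} ≫ 1/n is above the triangle threshold p ~ 1/n. Asymptotically E[X] ~ (c³/6)·n^{3(1−α)} = (8³/6)·n^{1.5} → ∞; triangles are abundant w.h.p.

E[X] ≈ 282262.080898; in regime p = Θ(1/n^{1/2}) E[X] diverges (above the triangle threshold p ~ 1/n).
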